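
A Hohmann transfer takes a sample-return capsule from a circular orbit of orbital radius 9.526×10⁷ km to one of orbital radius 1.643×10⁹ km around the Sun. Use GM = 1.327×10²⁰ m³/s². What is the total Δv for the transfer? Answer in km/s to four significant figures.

Δv_total ≈ 20.00 km/s

r₁ = 9.526×10⁷ km = 9.526×10¹⁰ m.
r₂ = 1.643×10⁹ km = 1.643×10¹² m.
Transfer ellipse a_t = (r₁ + r₂)/2 = 8.691×10¹¹ m.
At r₁: circular v_c1 = √(μ/r₁) = 37320 m/s; transfer-perihelion v_p = √[μ(2/r₁ − 1/a_t)] = 51320 m/s.
Δv₁ = v_p − v_c1 = 13990 m/s.
At r₂: circular v_c2 = √(μ/r₂) = 8987 m/s; transfer-aphelion v_a = √[μ(2/r₂ − 1/a_t)] = 2975 m/s.
Δv₂ = v_c2 − v_a = 6012 m/s.
Total Δv = Δv₁ + Δv₂ = 20000 m/s = 20.00 km/s.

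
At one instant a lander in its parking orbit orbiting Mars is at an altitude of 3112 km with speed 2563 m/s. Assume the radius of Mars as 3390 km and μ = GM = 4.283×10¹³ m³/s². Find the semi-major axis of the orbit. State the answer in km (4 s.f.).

a ≈ 6484 km

r = 3390 + 3112 = 6502.0 km = 6.502×10⁶ m.
Specific orbital energy ε = v²/2 − μ/r = (2563)²/2 − 4.283×10¹³/6.502×10⁶ = -3.303×10⁶ J/kg.
Since ε = −μ/(2a), a = −μ/(2ε) = 6.484×10⁶ m = 6484.1 km.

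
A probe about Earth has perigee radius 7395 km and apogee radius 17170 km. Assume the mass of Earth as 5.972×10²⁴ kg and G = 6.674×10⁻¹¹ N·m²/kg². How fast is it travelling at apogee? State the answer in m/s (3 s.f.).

v ≈ 3740 m/s

μ = GM = 6.674×10⁻¹¹ × 5.972×10²⁴ = 3.986×10¹⁴ m³/s².
Semi-major axis a = (r_p + r_a)/2 = 12282 km = 1.228×10⁷ m.
Vis-viva: v² = μ(2/r − 1/a) = 3.986×10¹⁴ × (1.165×10⁻⁷ − 8.142×10⁻⁸) = 1.398×10⁷ m²/s².
v = 3738 m/s.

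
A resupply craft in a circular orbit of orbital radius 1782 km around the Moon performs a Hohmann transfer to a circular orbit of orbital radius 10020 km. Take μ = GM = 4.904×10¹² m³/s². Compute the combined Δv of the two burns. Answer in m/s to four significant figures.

r₁ = 1782 km = 1.782×10⁶ m.
r₂ = 10020 km = 1.002×10⁷ m.
Transfer ellipse a_t = (r₁ + r₂)/2 = 5.901×10⁶ m.
At r₁: circular v_c1 = √(μ/r₁) = 1659 m/s; transfer-perilune v_p = √[μ(2/r₁ − 1/a_t)] = 2162 m/s.
Δv₁ = v_p − v_c1 = 502.8 m/s.
At r₂: circular v_c2 = √(μ/r₂) = 699.6 m/s; transfer-apolune v_a = √[μ(2/r₂ − 1/a_t)] = 384.4 m/s.
Δv₂ = v_c2 − v_a = 315.1 m/s.
Total Δv = Δv₁ + Δv₂ = 817.9 m/s.

Δv_total ≈ 817.9 m/s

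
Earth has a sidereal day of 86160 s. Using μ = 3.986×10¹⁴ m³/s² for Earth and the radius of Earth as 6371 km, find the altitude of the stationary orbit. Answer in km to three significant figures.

h_sync ≈ 35800 km

A synchronous orbit has period T, so by Kepler's third law a = (μT²/4π²)^(1/3).
μT²/4π² = 3.986×10¹⁴ × (8.616×10⁴)² / 39.48 = 7.495×10²² m³.
a = 4.216×10⁷ m = 42163 km.
Altitude h = a − R = 42163 − 6371 = 35792 km.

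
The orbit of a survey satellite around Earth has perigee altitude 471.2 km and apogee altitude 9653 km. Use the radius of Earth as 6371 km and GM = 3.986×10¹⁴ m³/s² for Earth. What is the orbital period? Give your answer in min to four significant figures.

T ≈ 202.8 min

r_p = 6371 + 471.2 = 6842.2 km = 6.8422×10⁶ m.
r_a = 6371 + 9653 = 16024 km = 1.6024×10⁷ m.
Semi-major axis a = (r_p + r_a)/2 = (6842.2 + 16024)/2 = 11433 km = 1.143×10⁷ m.
By Kepler's third law T = 2π√(a³/μ) = 2π × 1.936×10³ = 1.217×10⁴ s.
= 202.8 min.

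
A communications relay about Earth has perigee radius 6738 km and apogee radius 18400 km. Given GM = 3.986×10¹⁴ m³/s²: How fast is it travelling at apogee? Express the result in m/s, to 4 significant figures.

v ≈ 3408 m/s

Semi-major axis a = (r_p + r_a)/2 = 12569 km = 1.257×10⁷ m.
Vis-viva: v² = μ(2/r − 1/a) = 3.986×10¹⁴ × (1.087×10⁻⁷ − 7.956×10⁻⁸) = 1.161×10⁷ m²/s².
v = 3408 m/s.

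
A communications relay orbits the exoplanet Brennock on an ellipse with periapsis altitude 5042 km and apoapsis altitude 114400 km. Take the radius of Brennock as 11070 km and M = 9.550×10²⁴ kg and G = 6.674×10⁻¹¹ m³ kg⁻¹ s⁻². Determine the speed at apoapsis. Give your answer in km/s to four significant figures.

μ = GM = 6.674×10⁻¹¹ × 9.550×10²⁴ = 6.374×10¹⁴ m³/s².
r_p = 11070 + 5042 = 16112 km = 1.6112×10⁷ m.
r_a = 11070 + 114400 = 125470 km = 1.2547×10⁸ m.
Semi-major axis a = (r_p + r_a)/2 = 70791 km = 7.079×10⁷ m.
Vis-viva: v² = μ(2/r − 1/a) = 6.374×10¹⁴ × (1.594×10⁻⁸ − 1.413×10⁻⁸) = 1.156×10⁶ m²/s².
v = 1075 m/s = 1.075 km/s.

v ≈ 1.075 km/s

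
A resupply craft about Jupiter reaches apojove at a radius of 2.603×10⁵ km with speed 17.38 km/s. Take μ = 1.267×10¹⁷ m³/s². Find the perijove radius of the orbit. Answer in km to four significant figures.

r_a = 2.603×10⁸ m.
Specific energy ε = v²/2 − μ/r = -3.357×10⁸ J/kg, so a = −μ/(2ε) = 1.887×10⁸ m.
The apsides satisfy r_p + r_a = 2a, so the perijove radius is 2a − r_a = 1.171×10⁸ m = 1.1710×10⁵ km.

perijove radius ≈ 1.171×10⁵ km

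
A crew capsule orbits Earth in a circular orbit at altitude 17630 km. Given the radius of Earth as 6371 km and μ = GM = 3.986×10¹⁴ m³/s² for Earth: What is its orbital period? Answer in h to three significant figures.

T ≈ 10.3 h

r = 6371 + 17630 = 24001 km = 2.4001×10⁷ m.
Kepler's third law: T = 2π√(r³/μ) = 2π√((2.400×10⁷)³ / 3.986×10¹⁴).
r³/μ = 3.469×10⁷ s², so T = 2π × 5.889×10³ = 3.700×10⁴ s.
Converting: 3.700×10⁴ s ÷ 3600 = 10.28 h.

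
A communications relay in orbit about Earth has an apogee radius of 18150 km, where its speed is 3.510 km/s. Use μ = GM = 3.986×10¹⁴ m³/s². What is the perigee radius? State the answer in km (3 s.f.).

r_a = 1.815×10⁷ m.
Specific energy ε = v²/2 − μ/r = -1.580×10⁷ J/kg, so a = −μ/(2ε) = 1.261×10⁷ m.
The apsides satisfy r_p + r_a = 2a, so the perigee radius is 2a − r_a = 7.076×10⁶ m = 7075.6 km.

perigee radius ≈ 7080 km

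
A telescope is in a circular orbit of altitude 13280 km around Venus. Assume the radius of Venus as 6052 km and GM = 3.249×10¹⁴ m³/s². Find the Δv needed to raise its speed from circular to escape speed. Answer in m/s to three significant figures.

r = 6052 + 13280 = 19332 km = 1.9332×10⁷ m.
Circular speed v_c = √(μ/r) = 4100 m/s.
Escape speed v_esc = √(2μ/r) = √2 × v_c = 5798 m/s.
Δv = v_esc − v_c = 1698 m/s.

Δv ≈ 1700 m/s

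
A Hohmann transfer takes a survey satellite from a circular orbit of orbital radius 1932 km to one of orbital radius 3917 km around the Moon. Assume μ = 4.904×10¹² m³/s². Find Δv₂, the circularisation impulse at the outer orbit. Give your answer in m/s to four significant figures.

Δv ≈ 209.5 m/s

r₁ = 1932 km = 1.932×10⁶ m.
r₂ = 3917 km = 3.917×10⁶ m.
Transfer ellipse a_t = (r₁ + r₂)/2 = 2.924×10⁶ m.
At r₁: circular v_c1 = √(μ/r₁) = 1593 m/s; transfer-perilune v_p = √[μ(2/r₁ − 1/a_t)] = 1844 m/s.
At r₂: circular v_c2 = √(μ/r₂) = 1119 m/s; transfer-apolune v_a = √[μ(2/r₂ − 1/a_t)] = 909.4 m/s.
Δv₂ = v_c2 − v_a = 209.5 m/s.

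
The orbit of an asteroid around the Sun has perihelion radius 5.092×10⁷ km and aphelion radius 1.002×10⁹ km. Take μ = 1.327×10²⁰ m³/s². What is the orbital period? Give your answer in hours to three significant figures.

Semi-major axis a = (r_p + r_a)/2 = (5.0920×10⁷ + 1.0020×10⁹)/2 = 5.2646×10⁸ km = 5.265×10¹¹ m.
By Kepler's third law T = 2π√(a³/μ) = 2π × 3.316×10⁷ = 2.083×10⁸ s.
= 57870 hours.

T ≈ 57900 hours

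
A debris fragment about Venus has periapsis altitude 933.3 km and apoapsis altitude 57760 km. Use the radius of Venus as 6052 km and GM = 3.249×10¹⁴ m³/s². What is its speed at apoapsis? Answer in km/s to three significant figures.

v ≈ 1.00 km/s

r_p = 6052 + 933.3 = 6985.3 km = 6.9853×10⁶ m.
r_a = 6052 + 57760 = 63812 km = 6.3812×10⁷ m.
Semi-major axis a = (r_p + r_a)/2 = 35399 km = 3.540×10⁷ m.
Vis-viva: v² = μ(2/r − 1/a) = 3.249×10¹⁴ × (3.134×10⁻⁸ − 2.825×10⁻⁸) = 1.005×10⁶ m²/s².
v = 1002 m/s = 1.002 km/s.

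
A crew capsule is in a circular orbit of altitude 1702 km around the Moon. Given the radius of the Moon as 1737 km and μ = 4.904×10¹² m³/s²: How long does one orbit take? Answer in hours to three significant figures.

r = 1737 + 1702 = 3439.0 km = 3.4390×10⁶ m.
Kepler's third law: T = 2π√(r³/μ) = 2π√((3.439×10⁶)³ / 4.904×10¹²).
r³/μ = 8.294×10⁶ s², so T = 2π × 2.880×10³ = 1.809×10⁴ s.
Converting: 1.809×10⁴ s ÷ 3600 = 5.026 hours.

T ≈ 5.03 hours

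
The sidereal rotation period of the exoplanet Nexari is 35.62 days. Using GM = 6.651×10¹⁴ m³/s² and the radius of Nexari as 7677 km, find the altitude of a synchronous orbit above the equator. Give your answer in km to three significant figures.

h_sync ≈ 5.35×10⁵ km

T = 35.62 days = 3.078×10⁶ s.
A synchronous orbit has period T, so by Kepler's third law a = (μT²/4π²)^(1/3).
μT²/4π² = 6.651×10¹⁴ × (3.078×10⁶)² / 39.48 = 1.596×10²⁶ m³.
a = 5.424×10⁸ m = 5.4239×10⁵ km.
Altitude h = a − R = 5.4239×10⁵ − 7677 = 5.3472×10⁵ km.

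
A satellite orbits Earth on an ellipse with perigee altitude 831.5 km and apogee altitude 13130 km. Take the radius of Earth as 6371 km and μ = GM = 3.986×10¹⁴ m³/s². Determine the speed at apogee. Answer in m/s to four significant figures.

r_p = 6371 + 831.5 = 7202.5 km = 7.2025×10⁶ m.
r_a = 6371 + 13130 = 19501 km = 1.9501×10⁷ m.
Semi-major axis a = (r_p + r_a)/2 = 13352 km = 1.335×10⁷ m.
Vis-viva: v² = μ(2/r − 1/a) = 3.986×10¹⁴ × (1.026×10⁻⁷ − 7.490×10⁻⁸) = 1.103×10⁷ m²/s².
v = 3321 m/s.

v ≈ 3321 m/s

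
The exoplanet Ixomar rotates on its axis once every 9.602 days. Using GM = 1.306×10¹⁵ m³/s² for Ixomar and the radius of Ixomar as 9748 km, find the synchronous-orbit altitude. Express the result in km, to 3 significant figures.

h_sync ≈ 2.74×10⁵ km

T = 9.602 days = 8.296×10⁵ s.
A synchronous orbit has period T, so by Kepler's third law a = (μT²/4π²)^(1/3).
μT²/4π² = 1.306×10¹⁵ × (8.296×10⁵)² / 39.48 = 2.277×10²⁵ m³.
a = 2.834×10⁸ m = 2.8343×10⁵ km.
Altitude h = a − R = 2.8343×10⁵ − 9748 = 2.7368×10⁵ km.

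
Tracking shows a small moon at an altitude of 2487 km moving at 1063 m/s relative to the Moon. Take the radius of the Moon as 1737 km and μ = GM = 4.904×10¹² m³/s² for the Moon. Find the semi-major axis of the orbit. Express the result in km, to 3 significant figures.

a ≈ 4110 km

r = 1737 + 2487 = 4224.0 km = 4.224×10⁶ m.
Vis-viva rearranged: 1/a = 2/r − v²/μ = 4.735×10⁻⁷ − 2.304×10⁻⁷ = 2.431×10⁻⁷ m⁻¹.
a = 4.114×10⁶ m = 4114.1 km.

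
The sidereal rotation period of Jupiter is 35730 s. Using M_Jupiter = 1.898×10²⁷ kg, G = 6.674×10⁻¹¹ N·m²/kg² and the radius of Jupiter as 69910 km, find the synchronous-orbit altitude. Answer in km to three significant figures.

μ = GM = 6.674×10⁻¹¹ × 1.898×10²⁷ = 1.267×10¹⁷ m³/s².
A synchronous orbit has period T, so by Kepler's third law a = (μT²/4π²)^(1/3).
μT²/4π² = 1.267×10¹⁷ × (3.573×10⁴)² / 39.48 = 4.096×10²⁴ m³.
a = 1.600×10⁸ m = 1.6000×10⁵ km.
Altitude h = a − R = 1.6000×10⁵ − 69910 = 90094 km.

h_sync ≈ 90100 km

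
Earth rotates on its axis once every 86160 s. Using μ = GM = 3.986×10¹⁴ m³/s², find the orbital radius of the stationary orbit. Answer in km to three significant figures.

A synchronous orbit has period T, so by Kepler's third law a = (μT²/4π²)^(1/3).
μT²/4π² = 3.986×10¹⁴ × (8.616×10⁴)² / 39.48 = 7.495×10²² m³.
a = 4.216×10⁷ m = 42163 km.

r_sync ≈ 42200 km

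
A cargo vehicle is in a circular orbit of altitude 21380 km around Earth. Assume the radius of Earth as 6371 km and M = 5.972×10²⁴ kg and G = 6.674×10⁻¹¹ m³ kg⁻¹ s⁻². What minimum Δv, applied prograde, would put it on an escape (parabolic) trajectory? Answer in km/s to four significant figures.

Δv ≈ 1.570 km/s

μ = GM = 6.674×10⁻¹¹ × 5.972×10²⁴ = 3.986×10¹⁴ m³/s².
r = 6371 + 21380 = 27751 km = 2.7751×10⁷ m.
Circular speed v_c = √(μ/r) = 3790 m/s.
Escape speed v_esc = √(2μ/r) = √2 × v_c = 5360 m/s.
Δv = v_esc − v_c = 1570 m/s = 1.570 km/s.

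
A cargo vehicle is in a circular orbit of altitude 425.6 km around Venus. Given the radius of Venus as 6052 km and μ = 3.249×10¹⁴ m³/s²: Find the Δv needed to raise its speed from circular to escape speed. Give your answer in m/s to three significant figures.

r = 6052 + 425.6 = 6477.6 km = 6.4776×10⁶ m.
Circular speed v_c = √(μ/r) = 7082 m/s.
Escape speed v_esc = √(2μ/r) = √2 × v_c = 10020 m/s.
Δv = v_esc − v_c = 2934 m/s.

Δv ≈ 2930 m/s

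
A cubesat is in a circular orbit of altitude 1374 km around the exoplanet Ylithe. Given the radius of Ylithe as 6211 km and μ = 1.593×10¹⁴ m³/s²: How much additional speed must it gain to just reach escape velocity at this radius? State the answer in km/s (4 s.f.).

Δv ≈ 1.898 km/s

r = 6211 + 1374 = 7585.0 km = 7.5850×10⁶ m.
Circular speed v_c = √(μ/r) = 4583 m/s.
Escape speed v_esc = √(2μ/r) = √2 × v_c = 6481 m/s.
Δv = v_esc − v_c = 1898 m/s = 1.898 km/s.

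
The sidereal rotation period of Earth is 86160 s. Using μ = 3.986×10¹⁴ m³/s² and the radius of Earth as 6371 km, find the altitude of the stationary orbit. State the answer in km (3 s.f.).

h_sync ≈ 35800 km

A synchronous orbit has period T, so by Kepler's third law a = (μT²/4π²)^(1/3).
μT²/4π² = 3.986×10¹⁴ × (8.616×10⁴)² / 39.48 = 7.495×10²² m³.
a = 4.216×10⁷ m = 42163 km.
Altitude h = a − R = 42163 − 6371 = 35792 km.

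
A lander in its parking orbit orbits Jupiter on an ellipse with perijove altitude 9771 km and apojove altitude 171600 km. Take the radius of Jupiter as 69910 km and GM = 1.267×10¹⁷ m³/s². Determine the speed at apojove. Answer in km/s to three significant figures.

v ≈ 16.1 km/s

r_p = 69910 + 9771 = 79681 km = 7.9681×10⁷ m.
r_a = 69910 + 171600 = 241510 km = 2.4151×10⁸ m.
Semi-major axis a = (r_p + r_a)/2 = 1.6060×10⁵ km = 1.606×10⁸ m.
Vis-viva: v² = μ(2/r − 1/a) = 1.267×10¹⁷ × (8.281×10⁻⁹ − 6.227×10⁻⁹) = 2.603×10⁸ m²/s².
v = 16130 m/s = 16.13 km/s.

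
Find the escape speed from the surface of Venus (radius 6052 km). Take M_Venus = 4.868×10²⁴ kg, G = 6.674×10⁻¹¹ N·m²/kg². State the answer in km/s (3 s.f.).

v_esc ≈ 10.4 km/s

μ = GM = 6.674×10⁻¹¹ × 4.868×10²⁴ = 3.249×10¹⁴ m³/s².
r = R = 6.052×10⁶ m.
Escape speed v_esc = √(2μ/r) = √(2 × 3.249×10¹⁴ / 6.052×10⁶) = √(1.074×10⁸) = 10360 m/s.
= 10.36 km/s.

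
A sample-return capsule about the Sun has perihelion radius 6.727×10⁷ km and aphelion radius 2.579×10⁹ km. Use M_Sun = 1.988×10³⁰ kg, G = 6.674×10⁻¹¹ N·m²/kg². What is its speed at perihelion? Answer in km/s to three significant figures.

μ = GM = 6.674×10⁻¹¹ × 1.988×10³⁰ = 1.327×10²⁰ m³/s².
Semi-major axis a = (r_p + r_a)/2 = 1.3231×10⁹ km = 1.323×10¹² m.
Vis-viva: v² = μ(2/r − 1/a) = 1.327×10²⁰ × (2.973×10⁻¹¹ − 7.558×10⁻¹³) = 3.844×10⁹ m²/s².
v = 62000 m/s = 62.00 km/s.

v ≈ 62.0 km/s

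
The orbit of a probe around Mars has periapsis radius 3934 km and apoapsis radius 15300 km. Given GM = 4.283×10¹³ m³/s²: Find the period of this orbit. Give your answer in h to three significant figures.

Semi-major axis a = (r_p + r_a)/2 = (3934.0 + 15300)/2 = 9617.0 km = 9.617×10⁶ m.
By Kepler's third law T = 2π√(a³/μ) = 2π × 4.557×10³ = 2.863×10⁴ s.
= 7.954 h.

T ≈ 7.95 h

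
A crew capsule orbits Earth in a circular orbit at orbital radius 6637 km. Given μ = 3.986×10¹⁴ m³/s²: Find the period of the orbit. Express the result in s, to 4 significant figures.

T ≈ 5381 s

r = 6637 km = 6.637×10⁶ m.
Kepler's third law: T = 2π√(r³/μ) = 2π√((6.637×10⁶)³ / 3.986×10¹⁴).
r³/μ = 7.335×10⁵ s², so T = 2π × 8.564×10² = 5.381×10³ s.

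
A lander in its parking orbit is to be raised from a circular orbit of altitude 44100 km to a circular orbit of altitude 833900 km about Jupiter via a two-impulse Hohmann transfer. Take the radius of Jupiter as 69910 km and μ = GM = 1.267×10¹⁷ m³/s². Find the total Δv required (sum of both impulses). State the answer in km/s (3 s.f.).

r₁ = 69910 + 44100 = 114010 km = 1.1401×10⁸ m.
r₂ = 69910 + 833900 = 903810 km = 9.0381×10⁸ m.
Transfer ellipse a_t = (r₁ + r₂)/2 = 5.089×10⁸ m.
At r₁: circular v_c1 = √(μ/r₁) = 33340 m/s; transfer-perijove v_p = √[μ(2/r₁ − 1/a_t)] = 44430 m/s.
Δv₁ = v_p − v_c1 = 11090 m/s.
At r₂: circular v_c2 = √(μ/r₂) = 11840 m/s; transfer-apojove v_a = √[μ(2/r₂ − 1/a_t)] = 5604 m/s.
Δv₂ = v_c2 − v_a = 6236 m/s.
Total Δv = Δv₁ + Δv₂ = 17330 m/s = 17.33 km/s.

Δv_total ≈ 17.3 km/s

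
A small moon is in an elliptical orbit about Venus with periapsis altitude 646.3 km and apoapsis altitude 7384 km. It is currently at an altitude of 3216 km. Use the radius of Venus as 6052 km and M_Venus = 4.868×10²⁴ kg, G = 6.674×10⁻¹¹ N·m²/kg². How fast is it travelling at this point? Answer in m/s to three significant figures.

μ = GM = 6.674×10⁻¹¹ × 4.868×10²⁴ = 3.249×10¹⁴ m³/s².
r_p = 6052 + 646.3 = 6698.3 km = 6.6983×10⁶ m.
r_a = 6052 + 7384 = 13436 km = 1.3436×10⁷ m.
r = 6052 + 3216 = 9268.0 km = 9.268×10⁶ m.
Semi-major axis a = (r_p + r_a)/2 = 10067 km = 1.007×10⁷ m.
Vis-viva: v² = μ(2/r − 1/a) = 3.249×10¹⁴ × (2.158×10⁻⁷ − 9.933×10⁻⁸) = 3.784×10⁷ m²/s².
v = 6151 m/s.

v ≈ 6150 m/s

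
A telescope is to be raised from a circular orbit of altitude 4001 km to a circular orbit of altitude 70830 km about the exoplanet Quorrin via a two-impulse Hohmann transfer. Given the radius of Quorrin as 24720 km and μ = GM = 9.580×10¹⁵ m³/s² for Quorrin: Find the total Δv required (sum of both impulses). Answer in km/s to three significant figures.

Δv_total ≈ 7.59 km/s

r₁ = 24720 + 4001 = 28721 km = 2.8721×10⁷ m.
r₂ = 24720 + 70830 = 95550 km = 9.5550×10⁷ m.
Transfer ellipse a_t = (r₁ + r₂)/2 = 6.214×10⁷ m.
At r₁: circular v_c1 = √(μ/r₁) = 18260 m/s; transfer-periapsis v_p = √[μ(2/r₁ − 1/a_t)] = 22650 m/s.
Δv₁ = v_p − v_c1 = 4384 m/s.
At r₂: circular v_c2 = √(μ/r₂) = 10010 m/s; transfer-apoapsis v_a = √[μ(2/r₂ − 1/a_t)] = 6808 m/s.
Δv₂ = v_c2 − v_a = 3205 m/s.
Total Δv = Δv₁ + Δv₂ = 7590 m/s = 7.590 km/s.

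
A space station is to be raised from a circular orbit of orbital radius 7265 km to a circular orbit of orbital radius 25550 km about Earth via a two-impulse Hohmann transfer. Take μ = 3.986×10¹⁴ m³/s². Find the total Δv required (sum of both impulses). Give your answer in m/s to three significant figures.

r₁ = 7265 km = 7.265×10⁶ m.
r₂ = 25550 km = 2.555×10⁷ m.
Transfer ellipse a_t = (r₁ + r₂)/2 = 1.641×10⁷ m.
At r₁: circular v_c1 = √(μ/r₁) = 7407 m/s; transfer-perigee v_p = √[μ(2/r₁ − 1/a_t)] = 9243 m/s.
Δv₁ = v_p − v_c1 = 1836 m/s.
At r₂: circular v_c2 = √(μ/r₂) = 3950 m/s; transfer-apogee v_a = √[μ(2/r₂ − 1/a_t)] = 2628 m/s.
Δv₂ = v_c2 − v_a = 1322 m/s.
Total Δv = Δv₁ + Δv₂ = 3158 m/s.

Δv_total ≈ 3160 m/s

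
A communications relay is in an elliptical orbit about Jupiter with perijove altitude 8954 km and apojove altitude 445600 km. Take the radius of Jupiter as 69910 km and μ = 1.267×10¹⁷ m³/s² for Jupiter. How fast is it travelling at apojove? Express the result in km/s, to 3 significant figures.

r_p = 69910 + 8954 = 78864 km = 7.8864×10⁷ m.
r_a = 69910 + 445600 = 515510 km = 5.1551×10⁸ m.
Semi-major axis a = (r_p + r_a)/2 = 2.9719×10⁵ km = 2.972×10⁸ m.
Vis-viva: v² = μ(2/r − 1/a) = 1.267×10¹⁷ × (3.880×10⁻⁹ − 3.365×10⁻⁹) = 6.522×10⁷ m²/s².
v = 8076 m/s = 8.076 km/s.

v ≈ 8.08 km/s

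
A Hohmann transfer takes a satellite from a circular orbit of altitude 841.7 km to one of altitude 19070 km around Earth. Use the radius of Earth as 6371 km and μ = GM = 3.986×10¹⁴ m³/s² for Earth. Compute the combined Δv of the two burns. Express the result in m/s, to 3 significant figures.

Δv_total ≈ 3170 m/s

r₁ = 6371 + 841.7 = 7212.7 km = 7.2127×10⁶ m.
r₂ = 6371 + 19070 = 25441 km = 2.5441×10⁷ m.
Transfer ellipse a_t = (r₁ + r₂)/2 = 1.633×10⁷ m.
At r₁: circular v_c1 = √(μ/r₁) = 7434 m/s; transfer-perigee v_p = √[μ(2/r₁ − 1/a_t)] = 9280 m/s.
Δv₁ = v_p − v_c1 = 1846 m/s.
At r₂: circular v_c2 = √(μ/r₂) = 3958 m/s; transfer-apogee v_a = √[μ(2/r₂ − 1/a_t)] = 2631 m/s.
Δv₂ = v_c2 − v_a = 1327 m/s.
Total Δv = Δv₁ + Δv₂ = 3173 m/s.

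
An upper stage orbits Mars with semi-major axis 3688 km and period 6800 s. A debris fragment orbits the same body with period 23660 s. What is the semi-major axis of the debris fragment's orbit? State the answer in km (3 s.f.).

a₂ ≈ 8470 km

Kepler's third law: a³ ∝ T², so a₂ = a₁ (T₂/T₁)^(2/3).
T₂/T₁ = 3.479, (T₂/T₁)^(2/3) = 2.296.
a₂ = 3688 × 2.296 = 8468 km.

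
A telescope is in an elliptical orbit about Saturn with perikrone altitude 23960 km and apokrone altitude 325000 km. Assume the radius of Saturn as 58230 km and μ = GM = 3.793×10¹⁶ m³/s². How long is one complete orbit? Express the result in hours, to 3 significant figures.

T ≈ 31.8 hours

r_p = 58230 + 23960 = 82190 km = 8.2190×10⁷ m.
r_a = 58230 + 325000 = 383230 km = 3.8323×10⁸ m.
Semi-major axis a = (r_p + r_a)/2 = (82190 + 3.8323×10⁵)/2 = 2.3271×10⁵ km = 2.327×10⁸ m.
By Kepler's third law T = 2π√(a³/μ) = 2π × 1.823×10⁴ = 1.145×10⁵ s.
= 31.81 hours.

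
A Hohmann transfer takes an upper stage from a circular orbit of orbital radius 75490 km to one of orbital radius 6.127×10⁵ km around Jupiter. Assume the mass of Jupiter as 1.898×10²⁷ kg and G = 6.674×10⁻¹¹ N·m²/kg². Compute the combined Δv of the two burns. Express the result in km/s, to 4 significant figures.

μ = GM = 6.674×10⁻¹¹ × 1.898×10²⁷ = 1.267×10¹⁷ m³/s².
r₁ = 75490 km = 7.549×10⁷ m.
r₂ = 6.127×10⁵ km = 6.127×10⁸ m.
Transfer ellipse a_t = (r₁ + r₂)/2 = 3.441×10⁸ m.
At r₁: circular v_c1 = √(μ/r₁) = 40960 m/s; transfer-perijove v_p = √[μ(2/r₁ − 1/a_t)] = 54660 m/s.
Δv₁ = v_p − v_c1 = 13700 m/s.
At r₂: circular v_c2 = √(μ/r₂) = 14380 m/s; transfer-apojove v_a = √[μ(2/r₂ − 1/a_t)] = 6735 m/s.
Δv₂ = v_c2 − v_a = 7644 m/s.
Total Δv = Δv₁ + Δv₂ = 21340 m/s = 21.34 km/s.

Δv_total ≈ 21.34 km/s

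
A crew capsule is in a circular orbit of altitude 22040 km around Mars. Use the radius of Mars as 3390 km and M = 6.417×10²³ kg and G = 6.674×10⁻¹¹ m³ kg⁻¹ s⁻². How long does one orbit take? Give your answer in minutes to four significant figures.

μ = GM = 6.674×10⁻¹¹ × 6.417×10²³ = 4.283×10¹³ m³/s².
r = 3390 + 22040 = 25430 km = 2.5430×10⁷ m.
Kepler's third law: T = 2π√(r³/μ) = 2π√((2.543×10⁷)³ / 4.283×10¹³).
r³/μ = 3.840×10⁸ s², so T = 2π × 1.960×10⁴ = 1.231×10⁵ s.
Converting: 1.231×10⁵ s ÷ 60.00 = 2052 minutes.

T ≈ 2052 minutes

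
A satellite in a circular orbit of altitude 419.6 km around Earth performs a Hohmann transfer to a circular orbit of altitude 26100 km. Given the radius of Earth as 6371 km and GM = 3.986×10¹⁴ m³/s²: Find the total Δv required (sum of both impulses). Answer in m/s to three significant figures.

r₁ = 6371 + 419.6 = 6790.6 km = 6.7906×10⁶ m.
r₂ = 6371 + 26100 = 32471 km = 3.2471×10⁷ m.
Transfer ellipse a_t = (r₁ + r₂)/2 = 1.963×10⁷ m.
At r₁: circular v_c1 = √(μ/r₁) = 7662 m/s; transfer-perigee v_p = √[μ(2/r₁ − 1/a_t)] = 9854 m/s.
Δv₁ = v_p − v_c1 = 2192 m/s.
At r₂: circular v_c2 = √(μ/r₂) = 3504 m/s; transfer-apogee v_a = √[μ(2/r₂ − 1/a_t)] = 2061 m/s.
Δv₂ = v_c2 − v_a = 1443 m/s.
Total Δv = Δv₁ + Δv₂ = 3635 m/s.

Δv_total ≈ 3640 m/s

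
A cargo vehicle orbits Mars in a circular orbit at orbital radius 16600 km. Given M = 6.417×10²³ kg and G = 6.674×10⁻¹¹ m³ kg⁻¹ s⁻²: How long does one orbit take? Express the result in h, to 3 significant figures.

T ≈ 18.0 h

μ = GM = 6.674×10⁻¹¹ × 6.417×10²³ = 4.283×10¹³ m³/s².
r = 16600 km = 1.660×10⁷ m.
Kepler's third law: T = 2π√(r³/μ) = 2π√((1.660×10⁷)³ / 4.283×10¹³).
r³/μ = 1.068×10⁸ s², so T = 2π × 1.033×10⁴ = 6.494×10⁴ s.
Converting: 6.494×10⁴ s ÷ 3600 = 18.04 h.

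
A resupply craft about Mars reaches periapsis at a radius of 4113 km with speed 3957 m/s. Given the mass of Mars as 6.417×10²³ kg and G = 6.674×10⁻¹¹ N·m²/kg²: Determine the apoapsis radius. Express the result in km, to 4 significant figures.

apoapsis radius ≈ 12460 km

μ = GM = 6.674×10⁻¹¹ × 6.417×10²³ = 4.283×10¹³ m³/s².
r_p = 4.113×10⁶ m.
Specific energy ε = v²/2 − μ/r = -2.584×10⁶ J/kg, so a = −μ/(2ε) = 8.288×10⁶ m.
The apsides satisfy r_p + r_a = 2a, so the apoapsis radius is 2a − r_p = 1.246×10⁷ m = 12463 km.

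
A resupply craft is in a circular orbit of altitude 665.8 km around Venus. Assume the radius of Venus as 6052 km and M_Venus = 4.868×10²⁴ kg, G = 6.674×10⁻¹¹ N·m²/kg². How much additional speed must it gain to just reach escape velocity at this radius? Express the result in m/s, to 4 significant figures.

μ = GM = 6.674×10⁻¹¹ × 4.868×10²⁴ = 3.249×10¹⁴ m³/s².
r = 6052 + 665.8 = 6717.8 km = 6.7178×10⁶ m.
Circular speed v_c = √(μ/r) = 6954 m/s.
Escape speed v_esc = √(2μ/r) = √2 × v_c = 9835 m/s.
Δv = v_esc − v_c = 2881 m/s.

Δv ≈ 2881 m/s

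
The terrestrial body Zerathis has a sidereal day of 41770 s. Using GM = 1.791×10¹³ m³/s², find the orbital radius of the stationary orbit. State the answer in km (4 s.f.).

r_sync ≈ 9250 km

A synchronous orbit has period T, so by Kepler's third law a = (μT²/4π²)^(1/3).
μT²/4π² = 1.791×10¹³ × (4.177×10⁴)² / 39.48 = 7.915×10²⁰ m³.
a = 9.250×10⁶ m = 9250.3 km.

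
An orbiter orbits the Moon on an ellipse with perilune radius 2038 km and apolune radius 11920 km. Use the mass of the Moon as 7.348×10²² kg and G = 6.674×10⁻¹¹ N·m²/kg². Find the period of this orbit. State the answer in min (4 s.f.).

μ = GM = 6.674×10⁻¹¹ × 7.348×10²² = 4.904×10¹² m³/s².
Semi-major axis a = (r_p + r_a)/2 = (2038.0 + 11920)/2 = 6979.0 km = 6.979×10⁶ m.
By Kepler's third law T = 2π√(a³/μ) = 2π × 8.326×10³ = 5.231×10⁴ s.
= 871.8 min.

T ≈ 871.8 min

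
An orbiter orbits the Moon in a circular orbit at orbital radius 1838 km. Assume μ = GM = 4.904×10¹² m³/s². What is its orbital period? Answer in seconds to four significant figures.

r = 1838 km = 1.838×10⁶ m.
Kepler's third law: T = 2π√(r³/μ) = 2π√((1.838×10⁶)³ / 4.904×10¹²).
r³/μ = 1.266×10⁶ s², so T = 2π × 1.125×10³ = 7.070×10³ s.

T ≈ 7070 seconds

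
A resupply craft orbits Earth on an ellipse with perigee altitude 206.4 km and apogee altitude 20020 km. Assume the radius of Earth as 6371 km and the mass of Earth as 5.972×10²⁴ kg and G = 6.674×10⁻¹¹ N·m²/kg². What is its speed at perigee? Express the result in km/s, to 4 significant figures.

v ≈ 9.850 km/s

μ = GM = 6.674×10⁻¹¹ × 5.972×10²⁴ = 3.986×10¹⁴ m³/s².
r_p = 6371 + 206.4 = 6577.4 km = 6.5774×10⁶ m.
r_a = 6371 + 20020 = 26391 km = 2.6391×10⁷ m.
Semi-major axis a = (r_p + r_a)/2 = 16484 km = 1.648×10⁷ m.
Vis-viva: v² = μ(2/r − 1/a) = 3.986×10¹⁴ × (3.041×10⁻⁷ − 6.066×10⁻⁸) = 9.702×10⁷ m²/s².
v = 9850 m/s = 9.850 km/s.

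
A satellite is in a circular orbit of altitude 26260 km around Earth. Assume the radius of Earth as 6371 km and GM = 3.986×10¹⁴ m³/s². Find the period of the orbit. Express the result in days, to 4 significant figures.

T ≈ 0.679 days

r = 6371 + 26260 = 32631 km = 3.2631×10⁷ m.
Kepler's third law: T = 2π√(r³/μ) = 2π√((3.263×10⁷)³ / 3.986×10¹⁴).
r³/μ = 8.717×10⁷ s², so T = 2π × 9.336×10³ = 5.866×10⁴ s.
Converting: 5.866×10⁴ s ÷ 86400 = 0.679 days.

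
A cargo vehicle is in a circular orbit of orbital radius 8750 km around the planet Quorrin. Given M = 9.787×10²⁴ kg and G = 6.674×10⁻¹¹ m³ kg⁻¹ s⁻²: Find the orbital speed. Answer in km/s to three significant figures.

μ = GM = 6.674×10⁻¹¹ × 9.787×10²⁴ = 6.532×10¹⁴ m³/s².
r = 8750 km = 8.750×10⁶ m.
For a circular orbit v = √(μ/r) = √(6.532×10¹⁴ / 8.750×10⁶) = √(7.465×10⁷) = 8640 m/s.
That is 8.640 km/s.

v ≈ 8.64 km/s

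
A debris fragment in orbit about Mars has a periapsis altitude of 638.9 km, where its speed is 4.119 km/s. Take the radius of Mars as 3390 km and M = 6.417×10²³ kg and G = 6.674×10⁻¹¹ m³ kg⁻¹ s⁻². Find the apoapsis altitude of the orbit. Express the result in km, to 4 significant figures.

apoapsis altitude ≈ 12530 km

μ = GM = 6.674×10⁻¹¹ × 6.417×10²³ = 4.283×10¹³ m³/s².
r_p = 3390 + 638.9 = 4028.9 km = 4.029×10⁶ m.
Specific energy ε = v²/2 − μ/r = -2.147×10⁶ J/kg, so a = −μ/(2ε) = 9.974×10⁶ m.
The apsides satisfy r_p + r_a = 2a, so the apoapsis radius is 2a − r_p = 1.592×10⁷ m = 15920 km.
Apoapsis altitude = 15920 − 3390 = 12530 km.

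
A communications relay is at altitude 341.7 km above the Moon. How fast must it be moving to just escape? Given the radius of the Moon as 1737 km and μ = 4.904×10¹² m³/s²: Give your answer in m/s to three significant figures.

v_esc ≈ 2170 m/s

r = 1737 + 341.7 = 2078.7 km = 2.0787×10⁶ m.
Escape speed v_esc = √(2μ/r) = √(2 × 4.904×10¹² / 2.079×10⁶) = √(4.718×10⁶) = 2172 m/s.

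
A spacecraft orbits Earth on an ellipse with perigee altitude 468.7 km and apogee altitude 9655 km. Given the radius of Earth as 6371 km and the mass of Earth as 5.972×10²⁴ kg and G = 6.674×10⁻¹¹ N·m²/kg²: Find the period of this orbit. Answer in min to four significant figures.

μ = GM = 6.674×10⁻¹¹ × 5.972×10²⁴ = 3.986×10¹⁴ m³/s².
r_p = 6371 + 468.7 = 6839.7 km = 6.8397×10⁶ m.
r_a = 6371 + 9655 = 16026 km = 1.6026×10⁷ m.
Semi-major axis a = (r_p + r_a)/2 = (6839.7 + 16026)/2 = 11433 km = 1.143×10⁷ m.
By Kepler's third law T = 2π√(a³/μ) = 2π × 1.936×10³ = 1.217×10⁴ s.
= 202.8 min.

T ≈ 202.8 min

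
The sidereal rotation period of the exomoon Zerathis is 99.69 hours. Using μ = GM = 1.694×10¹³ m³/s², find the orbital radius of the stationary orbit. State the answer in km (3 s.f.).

r_sync ≈ 38100 km

T = 99.69 hours = 3.589×10⁵ s.
A synchronous orbit has period T, so by Kepler's third law a = (μT²/4π²)^(1/3).
μT²/4π² = 1.694×10¹³ × (3.589×10⁵)² / 39.48 = 5.527×10²² m³.
a = 3.809×10⁷ m = 38091 km.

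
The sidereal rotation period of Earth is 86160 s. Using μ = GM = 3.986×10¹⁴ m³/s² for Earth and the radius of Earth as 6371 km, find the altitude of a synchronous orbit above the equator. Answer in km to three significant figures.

A synchronous orbit has period T, so by Kepler's third law a = (μT²/4π²)^(1/3).
μT²/4π² = 3.986×10¹⁴ × (8.616×10⁴)² / 39.48 = 7.495×10²² m³.
a = 4.216×10⁷ m = 42163 km.
Altitude h = a − R = 42163 − 6371 = 35792 km.

h_sync ≈ 35800 km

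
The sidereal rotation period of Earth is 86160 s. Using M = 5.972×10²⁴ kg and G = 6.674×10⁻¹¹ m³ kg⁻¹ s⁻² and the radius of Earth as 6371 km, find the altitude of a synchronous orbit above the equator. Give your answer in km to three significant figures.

h_sync ≈ 35800 km

μ = GM = 6.674×10⁻¹¹ × 5.972×10²⁴ = 3.986×10¹⁴ m³/s².
A synchronous orbit has period T, so by Kepler's third law a = (μT²/4π²)^(1/3).
μT²/4π² = 3.986×10¹⁴ × (8.616×10⁴)² / 39.48 = 7.495×10²² m³.
a = 4.216×10⁷ m = 42162 km.
Altitude h = a − R = 42162 − 6371 = 35791 km.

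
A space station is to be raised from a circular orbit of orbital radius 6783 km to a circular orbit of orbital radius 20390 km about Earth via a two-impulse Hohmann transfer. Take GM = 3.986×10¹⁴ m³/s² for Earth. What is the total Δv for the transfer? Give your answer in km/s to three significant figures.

Δv_total ≈ 3.02 km/s

r₁ = 6783 km = 6.783×10⁶ m.
r₂ = 20390 km = 2.039×10⁷ m.
Transfer ellipse a_t = (r₁ + r₂)/2 = 1.359×10⁷ m.
At r₁: circular v_c1 = √(μ/r₁) = 7666 m/s; transfer-perigee v_p = √[μ(2/r₁ − 1/a_t)] = 9391 m/s.
Δv₁ = v_p − v_c1 = 1725 m/s.
At r₂: circular v_c2 = √(μ/r₂) = 4421 m/s; transfer-apogee v_a = √[μ(2/r₂ − 1/a_t)] = 3124 m/s.
Δv₂ = v_c2 − v_a = 1297 m/s.
Total Δv = Δv₁ + Δv₂ = 3023 m/s = 3.023 km/s.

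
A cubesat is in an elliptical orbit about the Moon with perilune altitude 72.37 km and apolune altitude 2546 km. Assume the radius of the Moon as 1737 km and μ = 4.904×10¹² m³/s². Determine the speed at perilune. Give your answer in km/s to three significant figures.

v ≈ 1.95 km/s

r_p = 1737 + 72.37 = 1809.4 km = 1.8094×10⁶ m.
r_a = 1737 + 2546 = 4283.0 km = 4.2830×10⁶ m.
Semi-major axis a = (r_p + r_a)/2 = 3046.2 km = 3.046×10⁶ m.
Vis-viva: v² = μ(2/r − 1/a) = 4.904×10¹² × (1.105×10⁻⁶ − 3.283×10⁻⁷) = 3.811×10⁶ m²/s².
v = 1952 m/s = 1.952 km/s.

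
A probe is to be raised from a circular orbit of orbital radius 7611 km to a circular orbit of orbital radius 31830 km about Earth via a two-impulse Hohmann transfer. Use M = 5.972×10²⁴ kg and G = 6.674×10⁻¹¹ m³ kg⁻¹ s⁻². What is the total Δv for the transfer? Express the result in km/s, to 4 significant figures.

Δv_total ≈ 3.297 km/s

μ = GM = 6.674×10⁻¹¹ × 5.972×10²⁴ = 3.986×10¹⁴ m³/s².
r₁ = 7611 km = 7.611×10⁶ m.
r₂ = 31830 km = 3.183×10⁷ m.
Transfer ellipse a_t = (r₁ + r₂)/2 = 1.972×10⁷ m.
At r₁: circular v_c1 = √(μ/r₁) = 7237 m/s; transfer-perigee v_p = √[μ(2/r₁ − 1/a_t)] = 9194 m/s.
Δv₁ = v_p − v_c1 = 1957 m/s.
At r₂: circular v_c2 = √(μ/r₂) = 3539 m/s; transfer-apogee v_a = √[μ(2/r₂ − 1/a_t)] = 2198 m/s.
Δv₂ = v_c2 − v_a = 1340 m/s.
Total Δv = Δv₁ + Δv₂ = 3297 m/s = 3.297 km/s.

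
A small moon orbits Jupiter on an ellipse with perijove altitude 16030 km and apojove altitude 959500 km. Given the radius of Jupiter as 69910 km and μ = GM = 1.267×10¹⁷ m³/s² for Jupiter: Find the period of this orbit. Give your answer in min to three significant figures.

r_p = 69910 + 16030 = 85940 km = 8.5940×10⁷ m.
r_a = 69910 + 959500 = 1029400 km = 1.0294×10⁹ m.
Semi-major axis a = (r_p + r_a)/2 = (85940 + 1.0294×10⁶)/2 = 5.5768×10⁵ km = 5.577×10⁸ m.
By Kepler's third law T = 2π√(a³/μ) = 2π × 3.700×10⁴ = 2.325×10⁵ s.
= 3874 min.

T ≈ 3870 min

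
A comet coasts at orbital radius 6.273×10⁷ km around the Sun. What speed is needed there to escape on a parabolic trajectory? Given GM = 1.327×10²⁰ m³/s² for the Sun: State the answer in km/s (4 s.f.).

r = 6.273×10⁷ km = 6.273×10¹⁰ m.
Escape speed v_esc = √(2μ/r) = √(2 × 1.327×10²⁰ / 6.273×10¹⁰) = √(4.231×10⁹) = 65040 m/s.
= 65.04 km/s.

v_esc ≈ 65.04 km/s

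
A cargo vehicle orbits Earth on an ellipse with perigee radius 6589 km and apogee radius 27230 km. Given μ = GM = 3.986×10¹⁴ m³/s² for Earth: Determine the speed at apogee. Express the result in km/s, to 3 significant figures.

v ≈ 2.39 km/s

Semi-major axis a = (r_p + r_a)/2 = 16910 km = 1.691×10⁷ m.
Vis-viva: v² = μ(2/r − 1/a) = 3.986×10¹⁴ × (7.345×10⁻⁸ − 5.914×10⁻⁸) = 5.704×10⁶ m²/s².
v = 2388 m/s = 2.388 km/s.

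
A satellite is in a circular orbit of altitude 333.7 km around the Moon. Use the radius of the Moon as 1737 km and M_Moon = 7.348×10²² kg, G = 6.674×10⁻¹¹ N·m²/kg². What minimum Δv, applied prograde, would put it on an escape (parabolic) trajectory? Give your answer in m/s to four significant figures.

μ = GM = 6.674×10⁻¹¹ × 7.348×10²² = 4.904×10¹² m³/s².
r = 1737 + 333.7 = 2070.7 km = 2.0707×10⁶ m.
Circular speed v_c = √(μ/r) = 1539 m/s.
Escape speed v_esc = √(2μ/r) = √2 × v_c = 2176 m/s.
Δv = v_esc − v_c = 637.4 m/s.

Δv ≈ 637.4 m/s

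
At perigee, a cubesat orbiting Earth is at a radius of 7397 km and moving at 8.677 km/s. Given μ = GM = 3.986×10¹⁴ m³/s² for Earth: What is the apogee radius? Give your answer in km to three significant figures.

r_p = 7.397×10⁶ m.
Specific energy ε = v²/2 − μ/r = -1.624×10⁷ J/kg, so a = −μ/(2ε) = 1.227×10⁷ m.
The apsides satisfy r_p + r_a = 2a, so the apogee radius is 2a − r_p = 1.714×10⁷ m = 17145 km.

apogee radius ≈ 17100 km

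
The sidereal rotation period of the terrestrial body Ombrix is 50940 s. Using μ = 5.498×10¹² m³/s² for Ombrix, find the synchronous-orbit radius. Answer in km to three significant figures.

A synchronous orbit has period T, so by Kepler's third law a = (μT²/4π²)^(1/3).
μT²/4π² = 5.498×10¹² × (5.094×10⁴)² / 39.48 = 3.614×10²⁰ m³.
a = 7.123×10⁶ m = 7122.9 km.

r_sync ≈ 7120 km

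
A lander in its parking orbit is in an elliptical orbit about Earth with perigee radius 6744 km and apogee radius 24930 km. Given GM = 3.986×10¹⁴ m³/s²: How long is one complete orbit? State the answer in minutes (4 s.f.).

Semi-major axis a = (r_p + r_a)/2 = (6744.0 + 24930)/2 = 15837 km = 1.584×10⁷ m.
By Kepler's third law T = 2π√(a³/μ) = 2π × 3.157×10³ = 1.983×10⁴ s.
= 330.6 minutes.

T ≈ 330.6 minutes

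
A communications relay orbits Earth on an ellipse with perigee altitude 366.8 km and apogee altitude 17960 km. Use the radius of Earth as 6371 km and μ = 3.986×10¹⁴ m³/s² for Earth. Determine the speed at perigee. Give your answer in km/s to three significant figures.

r_p = 6371 + 366.8 = 6737.8 km = 6.7378×10⁶ m.
r_a = 6371 + 17960 = 24331 km = 2.4331×10⁷ m.
Semi-major axis a = (r_p + r_a)/2 = 15534 km = 1.553×10⁷ m.
Vis-viva: v² = μ(2/r − 1/a) = 3.986×10¹⁴ × (2.968×10⁻⁷ − 6.437×10⁻⁸) = 9.266×10⁷ m²/s².
v = 9626 m/s = 9.626 km/s.

v ≈ 9.63 km/s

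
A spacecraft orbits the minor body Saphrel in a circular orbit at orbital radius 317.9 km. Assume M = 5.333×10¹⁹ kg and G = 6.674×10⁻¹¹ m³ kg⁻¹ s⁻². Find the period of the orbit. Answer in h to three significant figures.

T ≈ 5.24 h

μ = GM = 6.674×10⁻¹¹ × 5.333×10¹⁹ = 3.559×10⁹ m³/s².
r = 317.9 km = 3.179×10⁵ m.
Kepler's third law: T = 2π√(r³/μ) = 2π√((3.179×10⁵)³ / 3.559×10⁹).
r³/μ = 9.026×10⁶ s², so T = 2π × 3.004×10³ = 1.888×10⁴ s.
Converting: 1.888×10⁴ s ÷ 3600 = 5.244 h.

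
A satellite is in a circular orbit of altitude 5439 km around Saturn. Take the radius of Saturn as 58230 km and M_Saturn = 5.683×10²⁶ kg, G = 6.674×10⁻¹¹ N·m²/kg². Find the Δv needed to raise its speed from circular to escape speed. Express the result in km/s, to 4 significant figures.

μ = GM = 6.674×10⁻¹¹ × 5.683×10²⁶ = 3.793×10¹⁶ m³/s².
r = 58230 + 5439 = 63669 km = 6.3669×10⁷ m.
Circular speed v_c = √(μ/r) = 24410 m/s.
Escape speed v_esc = √(2μ/r) = √2 × v_c = 34520 m/s.
Δv = v_esc − v_c = 10110 m/s = 10.11 km/s.

Δv ≈ 10.11 km/s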